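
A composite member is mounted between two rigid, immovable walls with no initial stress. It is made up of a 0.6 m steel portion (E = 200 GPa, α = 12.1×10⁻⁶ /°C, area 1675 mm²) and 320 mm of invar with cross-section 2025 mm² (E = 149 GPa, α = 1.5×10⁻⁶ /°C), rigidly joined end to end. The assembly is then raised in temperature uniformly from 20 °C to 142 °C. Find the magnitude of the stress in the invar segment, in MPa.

σ ≈ 164 MPa (compressive)

With the walls removed the bar would change length by δ_free = Σ αᵢΔT Lᵢ = 12.1×10⁻⁶×122×600 + 1.5×10⁻⁶×122×320 = 0.9443 mm.
The rigid supports impose zero overall length change; the single axial force P common to all segments must satisfy P Σ Lᵢ/(AᵢEᵢ) = δ_free.
The series flexibility is Σ Lᵢ/(AᵢEᵢ) = 600/(1675×200×10³) + 320/(2025×149×10³) = 2.852×10⁻⁶ mm/N.
So P = 0.9443 / 2.852×10⁻⁶ = 331.1 kN, compressive.
σ_{invar} = P / A = 331100 / 2025 = 163.5 MPa.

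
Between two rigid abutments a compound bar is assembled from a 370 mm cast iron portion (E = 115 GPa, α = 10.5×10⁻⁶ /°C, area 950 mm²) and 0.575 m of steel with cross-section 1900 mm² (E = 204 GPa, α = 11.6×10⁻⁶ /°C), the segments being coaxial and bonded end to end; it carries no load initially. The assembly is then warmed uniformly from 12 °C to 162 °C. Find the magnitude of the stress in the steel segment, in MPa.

Free thermal expansion of the whole bar: Σ αᵢΔT Lᵢ = 10.5×10⁻⁶×150×370 + 11.6×10⁻⁶×150×575 = 1.583 mm.
The rigid supports impose zero overall length change; the single axial force P common to all segments must satisfy P Σ Lᵢ/(AᵢEᵢ) = δ_free.
Σ Lᵢ/(AᵢEᵢ) = 370/(950×115×10³) + 575/(1900×204×10³) = 4.87×10⁻⁶ mm/N.
P = 1.583 / 4.87×10⁻⁶ = 325100 N = 325.1 kN, compressive.
σ_{steel} = P / A = 325100 / 1900 = 171.1 MPa.

σ ≈ 171 MPa (compressive)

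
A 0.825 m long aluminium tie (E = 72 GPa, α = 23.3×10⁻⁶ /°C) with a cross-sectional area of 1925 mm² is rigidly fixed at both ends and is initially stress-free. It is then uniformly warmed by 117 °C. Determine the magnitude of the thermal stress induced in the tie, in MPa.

σ ≈ 196 MPa (compressive)

Because both ends are immovable the net strain is zero, and the suppressed thermal strain is αΔT = 23.3×10⁻⁶ × 117 = 2726.1×10⁻⁶.
The stress required to suppress this strain is σ = Eε = 72×10³ × 2726.1×10⁻⁶ = 196.3 MPa, compressive since the tie is trying to expand.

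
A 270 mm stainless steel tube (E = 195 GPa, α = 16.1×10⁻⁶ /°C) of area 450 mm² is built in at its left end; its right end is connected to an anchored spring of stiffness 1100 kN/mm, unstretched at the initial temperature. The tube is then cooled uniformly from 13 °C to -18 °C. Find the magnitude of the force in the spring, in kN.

If the spring were absent the tube would shorten by αΔT L = 16.1×10⁻⁶ × 31 × 270 = 0.1348 mm.
With a force P in the spring, the elastic change of the tube is PL/(AE) and that of the spring is P/k; compatibility requires their sum to equal δ_free.
P [ L/(AE) + 1/k ] = δ_free → P [ 270/(450×195×10³) + 1/(1100×10³) ] = 0.1348.
P = 0.1348 / 3.986×10⁻⁶ = 33810 N.

P ≈ 33.8 kN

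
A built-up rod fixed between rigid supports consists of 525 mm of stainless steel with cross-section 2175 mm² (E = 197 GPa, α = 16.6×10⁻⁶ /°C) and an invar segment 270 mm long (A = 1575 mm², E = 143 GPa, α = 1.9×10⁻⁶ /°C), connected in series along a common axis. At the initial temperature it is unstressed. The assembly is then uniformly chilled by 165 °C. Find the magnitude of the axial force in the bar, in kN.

If the supports were absent, the total length change would be Σ αᵢΔT Lᵢ = 16.6×10⁻⁶×165×525 + 1.9×10⁻⁶×165×270 = 1.523 mm.
The walls prevent any net length change, so an axial force P (same in every segment) develops. Compatibility: P · Σ Lᵢ/(AᵢEᵢ) = δ_free.
The series flexibility is Σ Lᵢ/(AᵢEᵢ) = 525/(2175×197×10³) + 270/(1575×143×10³) = 2.424×10⁻⁶ mm/N.
So P = 1.523 / 2.424×10⁻⁶ = 628.1 kN, tensile.

P ≈ 628 kN (tensile)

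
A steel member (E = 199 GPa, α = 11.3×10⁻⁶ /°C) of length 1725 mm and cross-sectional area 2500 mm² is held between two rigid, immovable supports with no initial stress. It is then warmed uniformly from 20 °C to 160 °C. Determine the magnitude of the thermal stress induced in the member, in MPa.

Because both ends are immovable the net strain is zero, and the suppressed thermal strain is αΔT = 11.3×10⁻⁶ × 140 = 1582×10⁻⁶.
The stress required to suppress this strain is σ = Eε = 199×10³ × 1582×10⁻⁶ = 314.8 MPa, compressive since the member is trying to expand.

σ ≈ 315 MPa (compressive)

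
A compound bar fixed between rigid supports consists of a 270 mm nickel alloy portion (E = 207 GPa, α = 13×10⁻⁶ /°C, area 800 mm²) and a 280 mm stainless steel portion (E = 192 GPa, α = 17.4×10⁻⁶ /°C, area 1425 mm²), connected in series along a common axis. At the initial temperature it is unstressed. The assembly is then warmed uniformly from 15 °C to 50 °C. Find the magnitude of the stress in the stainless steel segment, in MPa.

σ ≈ 77.6 MPa (compressive)

Free thermal expansion of the whole bar: Σ αᵢΔT Lᵢ = 13×10⁻⁶×35×270 + 17.4×10⁻⁶×35×280 = 0.2934 mm.
Since the ends are fixed, an axial force P builds up, equal in every segment, with P · Σ Lᵢ/(AᵢEᵢ) = δ_free.
The series flexibility is Σ Lᵢ/(AᵢEᵢ) = 270/(800×207×10³) + 280/(1425×192×10³) = 2.654×10⁻⁶ mm/N.
Hence P = δ_free / Σ(L/AE) = 0.2934/2.654×10⁻⁶ = 110.5 kN (compressive).
σ_{stainless steel} = P / A = 110500 / 1425 = 77.58 MPa.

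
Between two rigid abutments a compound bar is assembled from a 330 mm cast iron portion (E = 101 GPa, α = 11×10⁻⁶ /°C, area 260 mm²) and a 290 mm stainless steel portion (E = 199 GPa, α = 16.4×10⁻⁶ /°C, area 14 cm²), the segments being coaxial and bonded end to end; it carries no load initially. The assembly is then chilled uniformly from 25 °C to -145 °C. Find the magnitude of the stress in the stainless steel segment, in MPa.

σ ≈ 74.8 MPa (tensile)

Free thermal contraction of the whole bar: Σ αᵢΔT Lᵢ = 11×10⁻⁶×170×330 + 16.4×10⁻⁶×170×290 = 1.426 mm.
Since the ends are fixed, an axial force P builds up, equal in every segment, with P · Σ Lᵢ/(AᵢEᵢ) = δ_free.
Σ Lᵢ/(AᵢEᵢ) = 330/(260×101×10³) + 290/(1400×199×10³) = 1.361×10⁻⁵ mm/N.
Hence P = δ_free / Σ(L/AE) = 1.426/1.361×10⁻⁵ = 104.8 kN (tensile).
σ_{stainless steel} = P / A = 104800 / 1400 = 74.83 MPa.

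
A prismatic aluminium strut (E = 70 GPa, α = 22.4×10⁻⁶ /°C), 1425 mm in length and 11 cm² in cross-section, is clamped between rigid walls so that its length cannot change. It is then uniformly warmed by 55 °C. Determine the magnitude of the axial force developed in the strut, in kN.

P ≈ 94.9 kN (compressive)

With zero net strain, σ = E·αΔT = 70 GPa × 22.4×10⁻⁶ × 55 = 86.24 MPa.
P = AEαΔT = 1100 × 70×10³ × 22.4×10⁻⁶ × 55 = 94.86 kN (compressive).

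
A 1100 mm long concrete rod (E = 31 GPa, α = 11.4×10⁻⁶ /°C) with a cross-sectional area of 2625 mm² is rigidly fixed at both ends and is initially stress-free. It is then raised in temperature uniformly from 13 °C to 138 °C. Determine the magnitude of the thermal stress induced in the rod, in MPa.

The supports are rigid, so the total axial strain is zero. The restrained thermal strain is ε = αΔT = 11.4×10⁻⁶ × 125 = 1425×10⁻⁶.
σ = EαΔT = 31×10³ × 11.4×10⁻⁶ × 125 = 44.17 MPa (compressive; the rod is trying to expand).

σ ≈ 44.2 MPa (compressive)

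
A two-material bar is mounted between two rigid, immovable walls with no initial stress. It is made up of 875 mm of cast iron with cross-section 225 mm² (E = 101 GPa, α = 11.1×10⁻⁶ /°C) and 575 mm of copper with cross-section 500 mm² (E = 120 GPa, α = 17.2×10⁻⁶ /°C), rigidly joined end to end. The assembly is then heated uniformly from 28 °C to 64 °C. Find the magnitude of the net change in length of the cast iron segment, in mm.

|ΔL| ≈ 0.215 mm

Free thermal expansion of the whole bar: Σ αᵢΔT Lᵢ = 11.1×10⁻⁶×36×875 + 17.2×10⁻⁶×36×575 = 0.7057 mm.
The rigid supports impose zero overall length change; the single axial force P common to all segments must satisfy P Σ Lᵢ/(AᵢEᵢ) = δ_free.
Σ Lᵢ/(AᵢEᵢ) = 875/(225×101×10³) + 575/(500×120×10³) = 4.809×10⁻⁵ mm/N.
Hence P = δ_free / Σ(L/AE) = 0.7057/4.809×10⁻⁵ = 14.68 kN (compressive).
For the cast iron segment, free thermal change = 11.1×10⁻⁶×36×875 = 0.3496 mm and elastic change from P = 14680×875/(225×101×10³) = 0.5651 mm; these oppose, so the net change is 0.215 mm (segment shortens).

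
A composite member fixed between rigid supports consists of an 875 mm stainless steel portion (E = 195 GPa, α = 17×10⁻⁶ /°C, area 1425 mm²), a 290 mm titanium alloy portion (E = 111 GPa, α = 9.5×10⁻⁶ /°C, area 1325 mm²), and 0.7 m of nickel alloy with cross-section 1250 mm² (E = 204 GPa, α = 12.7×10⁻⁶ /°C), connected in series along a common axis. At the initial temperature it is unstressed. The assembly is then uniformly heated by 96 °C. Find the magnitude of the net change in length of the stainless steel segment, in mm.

|ΔL| ≈ 0.409 mm

Free thermal expansion of the whole bar: Σ αᵢΔT Lᵢ = 17×10⁻⁶×96×875 + 9.5×10⁻⁶×96×290 + 12.7×10⁻⁶×96×700 = 2.546 mm.
The rigid supports impose zero overall length change; the single axial force P common to all segments must satisfy P Σ Lᵢ/(AᵢEᵢ) = δ_free.
Σ Lᵢ/(AᵢEᵢ) = 875/(1425×195×10³) + 290/(1325×111×10³) + 700/(1250×204×10³) = 7.866×10⁻⁶ mm/N.
So P = 2.546 / 7.866×10⁻⁶ = 323.7 kN, compressive.
For the stainless steel segment, free thermal change = 17×10⁻⁶×96×875 = 1.428 mm and elastic change from P = 323700×875/(1425×195×10³) = 1.019 mm; these oppose, so the net change is 0.409 mm (segment lengthens).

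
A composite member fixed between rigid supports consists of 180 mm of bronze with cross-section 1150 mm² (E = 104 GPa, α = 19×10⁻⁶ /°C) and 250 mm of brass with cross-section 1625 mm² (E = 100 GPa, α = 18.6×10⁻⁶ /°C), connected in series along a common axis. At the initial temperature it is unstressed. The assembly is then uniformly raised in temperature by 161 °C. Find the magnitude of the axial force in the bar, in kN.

If the supports were absent, the total length change would be Σ αᵢΔT Lᵢ = 19×10⁻⁶×161×180 + 18.6×10⁻⁶×161×250 = 1.299 mm.
The rigid supports impose zero overall length change; the single axial force P common to all segments must satisfy P Σ Lᵢ/(AᵢEᵢ) = δ_free.
Σ Lᵢ/(AᵢEᵢ) = 180/(1150×104×10³) + 250/(1625×100×10³) = 3.043×10⁻⁶ mm/N.
So P = 1.299 / 3.043×10⁻⁶ = 426.9 kN, compressive.

P ≈ 427 kN (compressive)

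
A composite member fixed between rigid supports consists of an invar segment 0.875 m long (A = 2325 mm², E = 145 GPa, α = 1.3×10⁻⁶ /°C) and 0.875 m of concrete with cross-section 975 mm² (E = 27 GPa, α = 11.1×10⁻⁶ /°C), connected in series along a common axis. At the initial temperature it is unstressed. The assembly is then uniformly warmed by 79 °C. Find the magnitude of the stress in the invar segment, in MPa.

With the walls removed the bar would change length by δ_free = Σ αᵢΔT Lᵢ = 1.3×10⁻⁶×79×875 + 11.1×10⁻⁶×79×875 = 0.8571 mm.
Since the ends are fixed, an axial force P builds up, equal in every segment, with P · Σ Lᵢ/(AᵢEᵢ) = δ_free.
Σ Lᵢ/(AᵢEᵢ) = 875/(2325×145×10³) + 875/(975×27×10³) = 3.583×10⁻⁵ mm/N.
So P = 0.8571 / 3.583×10⁻⁵ = 23.92 kN, compressive.
σ_{invar} = P / A = 23920 / 2325 = 10.29 MPa.

σ ≈ 10.3 MPa (compressive)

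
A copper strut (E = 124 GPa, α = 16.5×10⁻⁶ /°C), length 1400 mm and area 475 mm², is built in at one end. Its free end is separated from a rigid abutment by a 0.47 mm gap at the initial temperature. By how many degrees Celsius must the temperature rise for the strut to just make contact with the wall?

The gap closes when αΔT L = 0.47 mm, since the strut is still unstressed at that instant.
ΔT = 0.47 / (16.5×10⁻⁶ × 1400) = 20.35 °C.

ΔT ≈ 20.3 °C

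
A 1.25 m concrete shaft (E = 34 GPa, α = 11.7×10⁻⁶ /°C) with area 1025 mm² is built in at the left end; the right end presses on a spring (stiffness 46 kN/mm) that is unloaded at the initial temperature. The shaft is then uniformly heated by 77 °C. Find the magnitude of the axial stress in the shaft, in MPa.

σ ≈ 19.1 MPa (compressive)

Free thermal expansion: δ_free = αΔT L = 11.7×10⁻⁶ × 77 × 1250 = 1.126 mm.
Let P be the compressive force at the spring. The shaft shortens elastically by PL/(AE) and the spring compresses by P/k; together these equal δ_free.
P [ L/(AE) + 1/k ] = δ_free → P [ 1250/(1025×34×10³) + 1/(46×10³) ] = 1.126.
P = 1.126 / 5.761×10⁻⁵ = 19550 N.
σ = P/A = 19550/1025 = 19.07 MPa.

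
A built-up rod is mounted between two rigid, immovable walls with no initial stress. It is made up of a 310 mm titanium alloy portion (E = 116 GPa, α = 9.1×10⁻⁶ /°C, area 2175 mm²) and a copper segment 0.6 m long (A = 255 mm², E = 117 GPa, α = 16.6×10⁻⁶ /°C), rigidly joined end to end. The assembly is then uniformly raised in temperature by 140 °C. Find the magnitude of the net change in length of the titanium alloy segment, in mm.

|ΔL| ≈ 0.292 mm

If the supports were absent, the total length change would be Σ αᵢΔT Lᵢ = 9.1×10⁻⁶×140×310 + 16.6×10⁻⁶×140×600 = 1.789 mm.
The walls prevent any net length change, so an axial force P (same in every segment) develops. Compatibility: P · Σ Lᵢ/(AᵢEᵢ) = δ_free.
The series flexibility is Σ Lᵢ/(AᵢEᵢ) = 310/(2175×116×10³) + 600/(255×117×10³) = 2.134×10⁻⁵ mm/N.
Hence P = δ_free / Σ(L/AE) = 1.789/2.134×10⁻⁵ = 83.85 kN (compressive).
For the titanium alloy segment, free thermal change = 9.1×10⁻⁶×140×310 = 0.3949 mm and elastic change from P = 83850×310/(2175×116×10³) = 0.103 mm; these oppose, so the net change is 0.292 mm (segment lengthens).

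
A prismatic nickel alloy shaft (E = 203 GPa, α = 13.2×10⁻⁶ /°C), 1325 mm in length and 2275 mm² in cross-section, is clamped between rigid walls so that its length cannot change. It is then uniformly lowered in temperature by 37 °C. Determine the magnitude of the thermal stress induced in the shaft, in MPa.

σ ≈ 99.1 MPa (tensile)

With length fixed, the mechanical strain must cancel the thermal strain αΔT = 13.2×10⁻⁶ × 37 = 488.4×10⁻⁶.
The stress required to suppress this strain is σ = Eε = 203×10³ × 488.4×10⁻⁶ = 99.15 MPa, tensile since the shaft is trying to contract.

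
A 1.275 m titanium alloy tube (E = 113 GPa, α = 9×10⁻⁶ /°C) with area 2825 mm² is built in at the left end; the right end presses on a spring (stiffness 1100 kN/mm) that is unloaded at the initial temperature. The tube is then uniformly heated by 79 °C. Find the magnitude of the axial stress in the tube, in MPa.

The unrestrained thermal change is αΔT L = 9×10⁻⁶ × 79 × 1275 = 0.9065 mm.
Let P be the compressive force at the spring. The tube shortens elastically by PL/(AE) and the spring compresses by P/k; together these equal δ_free.
P [ L/(AE) + 1/k ] = δ_free → P [ 1275/(2825×113×10³) + 1/(1100×10³) ] = 0.9065.
P = 0.9065 / 4.903×10⁻⁶ = 184900 N.
σ = P/A = 184900/2825 = 65.45 MPa.

σ ≈ 65.4 MPa (compressive)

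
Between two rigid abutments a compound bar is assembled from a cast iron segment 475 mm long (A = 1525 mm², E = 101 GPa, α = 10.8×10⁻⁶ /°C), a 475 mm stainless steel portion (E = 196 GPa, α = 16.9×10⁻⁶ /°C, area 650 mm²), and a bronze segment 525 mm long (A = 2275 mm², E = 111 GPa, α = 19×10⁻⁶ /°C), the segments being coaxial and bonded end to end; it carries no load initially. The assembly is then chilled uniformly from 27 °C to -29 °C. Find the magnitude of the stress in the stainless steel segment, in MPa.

If the supports were absent, the total length change would be Σ αᵢΔT Lᵢ = 10.8×10⁻⁶×56×475 + 16.9×10⁻⁶×56×475 + 19×10⁻⁶×56×525 = 1.295 mm.
The walls prevent any net length change, so an axial force P (same in every segment) develops. Compatibility: P · Σ Lᵢ/(AᵢEᵢ) = δ_free.
The series flexibility is Σ Lᵢ/(AᵢEᵢ) = 475/(1525×101×10³) + 475/(650×196×10³) + 525/(2275×111×10³) = 8.891×10⁻⁶ mm/N.
P = 1.295 / 8.891×10⁻⁶ = 145700 N = 145.7 kN, tensile.
σ_{stainless steel} = P / A = 145700 / 650 = 224.1 MPa.

σ ≈ 224 MPa (tensile)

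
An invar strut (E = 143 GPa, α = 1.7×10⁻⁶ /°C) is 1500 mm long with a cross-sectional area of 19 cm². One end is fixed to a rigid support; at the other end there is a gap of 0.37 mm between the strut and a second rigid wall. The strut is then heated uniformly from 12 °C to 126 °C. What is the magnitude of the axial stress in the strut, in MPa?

σ ≈ 0 MPa

Free thermal elongation = αΔT L = 1.7×10⁻⁶ × 114 × 1500 = 0.2907 mm.
Since δ_free = 0.291 mm is less than the 0.37 mm gap, the strut never touches the wall. No axial force develops.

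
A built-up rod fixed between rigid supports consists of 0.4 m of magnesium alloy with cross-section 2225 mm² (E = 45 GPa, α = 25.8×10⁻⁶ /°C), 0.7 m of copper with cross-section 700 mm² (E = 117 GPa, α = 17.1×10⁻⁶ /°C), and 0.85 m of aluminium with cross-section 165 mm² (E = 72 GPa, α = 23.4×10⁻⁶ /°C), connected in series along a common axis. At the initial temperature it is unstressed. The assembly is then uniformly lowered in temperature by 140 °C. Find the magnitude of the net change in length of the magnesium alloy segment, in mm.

With the walls removed the bar would change length by δ_free = Σ αᵢΔT Lᵢ = 25.8×10⁻⁶×140×400 + 17.1×10⁻⁶×140×700 + 23.4×10⁻⁶×140×850 = 5.905 mm.
The rigid supports impose zero overall length change; the single axial force P common to all segments must satisfy P Σ Lᵢ/(AᵢEᵢ) = δ_free.
Σ Lᵢ/(AᵢEᵢ) = 400/(2225×45×10³) + 700/(700×117×10³) + 850/(165×72×10³) = 8.409×10⁻⁵ mm/N.
So P = 5.905 / 8.409×10⁻⁵ = 70.22 kN, tensile.
For the magnesium alloy segment, free thermal change = 25.8×10⁻⁶×140×400 = 1.445 mm and elastic change from P = 70220×400/(2225×45×10³) = 0.2805 mm; these oppose, so the net change is 1.16 mm (segment shortens).

|ΔL| ≈ 1.16 mm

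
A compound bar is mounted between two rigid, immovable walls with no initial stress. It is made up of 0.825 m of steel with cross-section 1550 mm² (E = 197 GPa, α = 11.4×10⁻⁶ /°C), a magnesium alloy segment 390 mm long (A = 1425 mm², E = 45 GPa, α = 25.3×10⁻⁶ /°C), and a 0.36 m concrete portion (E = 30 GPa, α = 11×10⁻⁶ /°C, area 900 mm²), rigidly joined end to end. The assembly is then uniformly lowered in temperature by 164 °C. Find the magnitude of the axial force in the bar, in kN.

Free thermal contraction of the whole bar: Σ αᵢΔT Lᵢ = 11.4×10⁻⁶×164×825 + 25.3×10⁻⁶×164×390 + 11×10⁻⁶×164×360 = 3.81 mm.
The walls prevent any net length change, so an axial force P (same in every segment) develops. Compatibility: P · Σ Lᵢ/(AᵢEᵢ) = δ_free.
The series flexibility is Σ Lᵢ/(AᵢEᵢ) = 825/(1550×197×10³) + 390/(1425×45×10³) + 360/(900×30×10³) = 2.212×10⁻⁵ mm/N.
P = 3.81 / 2.212×10⁻⁵ = 172300 N = 172.3 kN, tensile.

P ≈ 172 kN (tensile)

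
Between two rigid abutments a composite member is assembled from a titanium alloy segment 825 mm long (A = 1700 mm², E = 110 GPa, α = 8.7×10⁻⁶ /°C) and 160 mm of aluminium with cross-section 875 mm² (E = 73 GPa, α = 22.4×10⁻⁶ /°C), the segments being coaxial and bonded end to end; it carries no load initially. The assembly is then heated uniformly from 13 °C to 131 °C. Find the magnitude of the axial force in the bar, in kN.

P ≈ 184 kN (compressive)

With the walls removed the bar would change length by δ_free = Σ αᵢΔT Lᵢ = 8.7×10⁻⁶×118×825 + 22.4×10⁻⁶×118×160 = 1.27 mm.
The rigid supports impose zero overall length change; the single axial force P common to all segments must satisfy P Σ Lᵢ/(AᵢEᵢ) = δ_free.
Σ Lᵢ/(AᵢEᵢ) = 825/(1700×110×10³) + 160/(875×73×10³) = 6.917×10⁻⁶ mm/N.
P = 1.27 / 6.917×10⁻⁶ = 183600 N = 183.6 kN, compressive.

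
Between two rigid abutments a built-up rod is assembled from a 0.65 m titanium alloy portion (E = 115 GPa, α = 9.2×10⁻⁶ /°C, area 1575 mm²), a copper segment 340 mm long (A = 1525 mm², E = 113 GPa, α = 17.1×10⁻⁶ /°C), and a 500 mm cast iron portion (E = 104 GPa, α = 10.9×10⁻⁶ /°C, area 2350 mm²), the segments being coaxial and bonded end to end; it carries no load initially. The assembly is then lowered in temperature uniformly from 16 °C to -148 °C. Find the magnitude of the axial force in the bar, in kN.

If the supports were absent, the total length change would be Σ αᵢΔT Lᵢ = 9.2×10⁻⁶×164×650 + 17.1×10⁻⁶×164×340 + 10.9×10⁻⁶×164×500 = 2.828 mm.
The walls prevent any net length change, so an axial force P (same in every segment) develops. Compatibility: P · Σ Lᵢ/(AᵢEᵢ) = δ_free.
Σ Lᵢ/(AᵢEᵢ) = 650/(1575×115×10³) + 340/(1525×113×10³) + 500/(2350×104×10³) = 7.608×10⁻⁶ mm/N.
P = 2.828 / 7.608×10⁻⁶ = 371700 N = 371.7 kN, tensile.

P ≈ 372 kN (tensile)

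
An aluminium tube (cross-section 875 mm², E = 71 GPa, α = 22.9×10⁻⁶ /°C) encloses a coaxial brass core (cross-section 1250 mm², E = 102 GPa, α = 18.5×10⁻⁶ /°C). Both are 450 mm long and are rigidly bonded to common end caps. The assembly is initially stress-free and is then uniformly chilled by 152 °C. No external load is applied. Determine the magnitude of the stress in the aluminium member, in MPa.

Both members must finish at the same length. With the larger α, the aluminium tends to over-contract; the plates restrain it, putting the aluminium in tension and the brass in compression. With no external load the two internal forces are equal and opposite, magnitude P.
Equating the net (thermal + elastic) strains gives |α₁ − α₂|·ΔT = P·[1/(A₁E₁) + 1/(A₂E₂)].
|α₁ − α₂|·ΔT = 4.4×10⁻⁶ × 152 = 0.0006688.
1/(A₁E₁) + 1/(A₂E₂) = 1/(875×71×10³) + 1/(1250×102×10³) = 2.394×10⁻⁸ N⁻¹.
So P = 0.0006688 / 2.394×10⁻⁸ = 27.94 kN.
σ_{aluminium} = P/A₁ = 27940/875 = 31.93 MPa, tensile.

σ ≈ 31.9 MPa (tensile)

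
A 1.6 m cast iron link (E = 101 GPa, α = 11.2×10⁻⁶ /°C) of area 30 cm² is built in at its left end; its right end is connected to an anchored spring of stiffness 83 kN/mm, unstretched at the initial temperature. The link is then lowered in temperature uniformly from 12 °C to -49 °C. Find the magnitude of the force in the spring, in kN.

P ≈ 63.1 kN

Free thermal contraction: δ_free = αΔT L = 11.2×10⁻⁶ × 61 × 1600 = 1.093 mm.
With a force P in the spring, the elastic change of the link is PL/(AE) and that of the spring is P/k; compatibility requires their sum to equal δ_free.
So P = δ_free / [L/(AE) + 1/k] = 1.093 / [ 1600/(3000×101×10³) + 1/(83×10³) ].
P = 1.093 / 1.733×10⁻⁵ = 63080 N.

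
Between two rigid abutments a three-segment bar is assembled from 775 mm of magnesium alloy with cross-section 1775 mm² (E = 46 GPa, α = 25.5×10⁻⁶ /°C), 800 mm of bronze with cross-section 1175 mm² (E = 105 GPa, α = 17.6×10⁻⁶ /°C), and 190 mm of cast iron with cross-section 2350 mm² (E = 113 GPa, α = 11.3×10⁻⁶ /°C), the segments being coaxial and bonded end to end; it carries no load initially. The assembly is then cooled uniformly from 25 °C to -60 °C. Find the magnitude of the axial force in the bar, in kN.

Free thermal contraction of the whole bar: Σ αᵢΔT Lᵢ = 25.5×10⁻⁶×85×775 + 17.6×10⁻⁶×85×800 + 11.3×10⁻⁶×85×190 = 3.059 mm.
Since the ends are fixed, an axial force P builds up, equal in every segment, with P · Σ Lᵢ/(AᵢEᵢ) = δ_free.
The series flexibility is Σ Lᵢ/(AᵢEᵢ) = 775/(1775×46×10³) + 800/(1175×105×10³) + 190/(2350×113×10³) = 1.669×10⁻⁵ mm/N.
Hence P = δ_free / Σ(L/AE) = 3.059/1.669×10⁻⁵ = 183.3 kN (tensile).

P ≈ 183 kN (tensile)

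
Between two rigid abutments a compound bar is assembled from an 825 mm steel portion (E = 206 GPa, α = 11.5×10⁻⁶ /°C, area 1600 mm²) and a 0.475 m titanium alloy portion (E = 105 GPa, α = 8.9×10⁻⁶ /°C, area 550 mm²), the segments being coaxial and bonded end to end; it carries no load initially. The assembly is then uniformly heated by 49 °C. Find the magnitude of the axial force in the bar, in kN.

Free thermal expansion of the whole bar: Σ αᵢΔT Lᵢ = 11.5×10⁻⁶×49×825 + 8.9×10⁻⁶×49×475 = 0.672 mm.
Since the ends are fixed, an axial force P builds up, equal in every segment, with P · Σ Lᵢ/(AᵢEᵢ) = δ_free.
Σ Lᵢ/(AᵢEᵢ) = 825/(1600×206×10³) + 475/(550×105×10³) = 1.073×10⁻⁵ mm/N.
P = 0.672 / 1.073×10⁻⁵ = 62640 N = 62.64 kN, compressive.

P ≈ 62.6 kN (compressive)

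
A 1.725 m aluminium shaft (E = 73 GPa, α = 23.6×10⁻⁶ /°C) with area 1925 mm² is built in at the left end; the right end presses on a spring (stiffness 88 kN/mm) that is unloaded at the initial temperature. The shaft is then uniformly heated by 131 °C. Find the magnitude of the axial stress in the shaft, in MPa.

If the spring were absent the shaft would lengthen by αΔT L = 23.6×10⁻⁶ × 131 × 1725 = 5.333 mm.
With a force P in the spring, the elastic change of the shaft is PL/(AE) and that of the spring is P/k; compatibility requires their sum to equal δ_free.
So P = δ_free / [L/(AE) + 1/k] = 5.333 / [ 1725/(1925×73×10³) + 1/(88×10³) ].
P = 5.333 / 2.364×10⁻⁵ = 225600 N.
σ = P/A = 225600/1925 = 117.2 MPa.

σ ≈ 117 MPa (compressive)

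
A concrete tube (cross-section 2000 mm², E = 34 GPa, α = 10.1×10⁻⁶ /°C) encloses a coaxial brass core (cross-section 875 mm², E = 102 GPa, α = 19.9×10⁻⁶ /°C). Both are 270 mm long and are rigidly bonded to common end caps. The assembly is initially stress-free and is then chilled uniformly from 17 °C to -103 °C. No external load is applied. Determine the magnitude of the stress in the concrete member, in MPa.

σ ≈ 22.7 MPa (compressive)

The brass has the larger α, so on cooling it would change length more than the concrete if both were free. The rigid plates force a common final length, so the brass is put into tension and the concrete into compression, with equal and opposite forces P (no external load).
Setting the final lengths equal and cancelling L: (α₁ − α₂)ΔT = P/(A₁E₁) + P/(A₂E₂).
|α₁ − α₂|·ΔT = 9.8×10⁻⁶ × 120 = 0.001176.
1/(A₁E₁) + 1/(A₂E₂) = 1/(2000×34×10³) + 1/(875×102×10³) = 2.591×10⁻⁸ N⁻¹.
So P = 0.001176 / 2.591×10⁻⁸ = 45.39 kN.
σ_{concrete} = P/A₁ = 45390/2000 = 22.69 MPa, compressive.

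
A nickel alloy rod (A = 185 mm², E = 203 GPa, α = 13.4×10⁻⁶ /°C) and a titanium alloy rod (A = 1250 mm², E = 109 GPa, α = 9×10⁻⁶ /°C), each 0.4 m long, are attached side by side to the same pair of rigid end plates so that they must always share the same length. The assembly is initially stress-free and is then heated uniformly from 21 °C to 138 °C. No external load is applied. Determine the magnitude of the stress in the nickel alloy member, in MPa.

Both members must finish at the same length. With the larger α, the nickel alloy tends to over-expand; the plates restrain it, putting the nickel alloy in compression and the titanium alloy in tension. With no external load the two internal forces are equal and opposite, magnitude P.
Compatibility of the two members (thermal + elastic change equal): (α₁ − α₂)ΔT = P·[1/(A₁E₁) + 1/(A₂E₂)].
|α₁ − α₂|·ΔT = 4.4×10⁻⁶ × 117 = 0.0005148.
1/(A₁E₁) + 1/(A₂E₂) = 1/(185×203×10³) + 1/(1250×109×10³) = 3.397×10⁻⁸ N⁻¹.
P = 0.0005148 / 3.397×10⁻⁸ = 15160 N = 15.16 kN.
σ_{nickel alloy} = P/A₁ = 15160/185 = 81.92 MPa, compressive.

σ ≈ 81.9 MPa (compressive)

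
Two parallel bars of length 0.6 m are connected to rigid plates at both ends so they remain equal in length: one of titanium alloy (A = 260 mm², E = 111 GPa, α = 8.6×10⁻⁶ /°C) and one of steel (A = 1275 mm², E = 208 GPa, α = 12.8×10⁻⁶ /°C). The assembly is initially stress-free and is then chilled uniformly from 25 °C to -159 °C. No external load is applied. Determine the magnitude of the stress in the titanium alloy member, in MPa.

Equilibrium of a rigid end plate with no external load gives equal and opposite internal forces ±P in the two members. Since α_{steel} > α_{titanium alloy}, cooling drives the steel into tension and the titanium alloy into compression.
Compatibility of the two members (thermal + elastic change equal): (α₁ − α₂)ΔT = P·[1/(A₁E₁) + 1/(A₂E₂)].
|α₁ − α₂|·ΔT = 4.2×10⁻⁶ × 184 = 0.0007728.
1/(A₁E₁) + 1/(A₂E₂) = 1/(260×111×10³) + 1/(1275×208×10³) = 3.842×10⁻⁸ N⁻¹.
P = 0.0007728 / 3.842×10⁻⁸ = 20110 N = 20.11 kN.
σ_{titanium alloy} = P/A₁ = 20110/260 = 77.36 MPa, compressive.

σ ≈ 77.4 MPa (compressive)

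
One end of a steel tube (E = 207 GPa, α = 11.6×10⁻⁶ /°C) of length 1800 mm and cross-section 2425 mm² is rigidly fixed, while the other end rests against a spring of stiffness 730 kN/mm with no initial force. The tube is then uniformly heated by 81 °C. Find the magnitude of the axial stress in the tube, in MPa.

σ ≈ 141 MPa (compressive)

If the spring were absent the tube would lengthen by αΔT L = 11.6×10⁻⁶ × 81 × 1800 = 1.691 mm.
Let P be the compressive force at the spring. The tube shortens elastically by PL/(AE) and the spring compresses by P/k; together these equal δ_free.
P [ L/(AE) + 1/k ] = δ_free → P [ 1800/(2425×207×10³) + 1/(730×10³) ] = 1.691.
P = 1.691 / 4.956×10⁻⁶ = 341300 N.
σ = P/A = 341300/2425 = 140.7 MPa.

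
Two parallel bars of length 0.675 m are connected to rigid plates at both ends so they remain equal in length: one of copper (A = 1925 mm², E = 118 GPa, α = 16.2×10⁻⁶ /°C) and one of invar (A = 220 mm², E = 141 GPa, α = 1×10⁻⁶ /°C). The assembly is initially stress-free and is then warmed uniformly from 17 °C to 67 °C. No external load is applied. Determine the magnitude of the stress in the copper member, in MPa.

Equilibrium of a rigid end plate with no external load gives equal and opposite internal forces ±P in the two members. Since α_{copper} > α_{invar}, heating drives the copper into compression and the invar into tension.
Compatibility of the two members (thermal + elastic change equal): (α₁ − α₂)ΔT = P·[1/(A₁E₁) + 1/(A₂E₂)].
|α₁ − α₂|·ΔT = 15.2×10⁻⁶ × 50 = 0.00076.
1/(A₁E₁) + 1/(A₂E₂) = 1/(1925×118×10³) + 1/(220×141×10³) = 3.664×10⁻⁸ N⁻¹.
So P = 0.00076 / 3.664×10⁻⁸ = 20.74 kN.
σ_{copper} = P/A₁ = 20740/1925 = 10.78 MPa, compressive.

σ ≈ 10.8 MPa (compressive)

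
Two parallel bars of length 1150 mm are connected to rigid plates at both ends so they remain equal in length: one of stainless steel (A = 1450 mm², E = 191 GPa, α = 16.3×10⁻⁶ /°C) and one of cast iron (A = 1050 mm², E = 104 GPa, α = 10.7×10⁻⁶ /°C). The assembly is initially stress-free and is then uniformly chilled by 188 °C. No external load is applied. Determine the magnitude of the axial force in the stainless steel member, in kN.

P ≈ 82.5 kN (tensile in the stainless steel)

Equilibrium of a rigid end plate with no external load gives equal and opposite internal forces ±P in the two members. Since α_{stainless steel} > α_{cast iron}, cooling drives the stainless steel into tension and the cast iron into compression.
Setting the final lengths equal and cancelling L: (α₁ − α₂)ΔT = P/(A₁E₁) + P/(A₂E₂).
|α₁ − α₂|·ΔT = 5.6×10⁻⁶ × 188 = 0.001053.
1/(A₁E₁) + 1/(A₂E₂) = 1/(1450×191×10³) + 1/(1050×104×10³) = 1.277×10⁻⁸ N⁻¹.
So P = 0.001053 / 1.277×10⁻⁸ = 82.45 kN.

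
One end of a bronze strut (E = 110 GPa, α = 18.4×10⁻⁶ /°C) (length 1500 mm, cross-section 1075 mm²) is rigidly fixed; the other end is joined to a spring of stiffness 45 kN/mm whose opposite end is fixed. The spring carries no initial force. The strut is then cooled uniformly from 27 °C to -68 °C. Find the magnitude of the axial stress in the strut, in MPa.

The unrestrained thermal change is αΔT L = 18.4×10⁻⁶ × 95 × 1500 = 2.622 mm.
Let P be the tensile force in the spring. The strut extends elastically by PL/(AE) and the spring stretches by P/k; together these equal δ_free.
So P = δ_free / [L/(AE) + 1/k] = 2.622 / [ 1500/(1075×110×10³) + 1/(45×10³) ].
P = 2.622 / 3.491×10⁻⁵ = 75110 N.
σ = P/A = 75110/1075 = 69.87 MPa.

σ ≈ 69.9 MPa (tensile)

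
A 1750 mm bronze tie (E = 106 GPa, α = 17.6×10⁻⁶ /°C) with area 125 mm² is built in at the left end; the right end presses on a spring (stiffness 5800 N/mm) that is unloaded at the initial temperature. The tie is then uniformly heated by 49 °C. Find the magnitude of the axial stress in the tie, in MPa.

If the spring were absent the tie would lengthen by αΔT L = 17.6×10⁻⁶ × 49 × 1750 = 1.509 mm.
With a force P in the spring, the elastic change of the tie is PL/(AE) and that of the spring is P/k; compatibility requires their sum to equal δ_free.
P [ L/(AE) + 1/k ] = δ_free → P [ 1750/(125×106×10³) + 1/(5800) ] = 1.509.
P = 1.509 / 0.0003045 = 4956 N.
σ = P/A = 4956/125 = 39.65 MPa.

σ ≈ 39.7 MPa (compressive)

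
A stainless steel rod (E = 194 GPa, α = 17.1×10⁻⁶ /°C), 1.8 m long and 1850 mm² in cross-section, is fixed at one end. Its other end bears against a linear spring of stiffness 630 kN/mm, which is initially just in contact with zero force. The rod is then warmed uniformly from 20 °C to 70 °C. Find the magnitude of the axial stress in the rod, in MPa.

Free thermal expansion: δ_free = αΔT L = 17.1×10⁻⁶ × 50 × 1800 = 1.539 mm.
Let P be the compressive force at the spring. The rod shortens elastically by PL/(AE) and the spring compresses by P/k; together these equal δ_free.
So P = δ_free / [L/(AE) + 1/k] = 1.539 / [ 1800/(1850×194×10³) + 1/(630×10³) ].
P = 1.539 / 6.603×10⁻⁶ = 233100 N.
σ = P/A = 233100/1850 = 126 MPa.

σ ≈ 126 MPa (compressive)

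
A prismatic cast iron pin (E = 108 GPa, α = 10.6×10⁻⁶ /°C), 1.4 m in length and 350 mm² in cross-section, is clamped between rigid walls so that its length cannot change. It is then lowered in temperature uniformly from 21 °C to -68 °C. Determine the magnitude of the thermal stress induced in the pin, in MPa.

With length fixed, the mechanical strain must cancel the thermal strain αΔT = 10.6×10⁻⁶ × 89 = 943.4×10⁻⁶.
The stress required to suppress this strain is σ = Eε = 108×10³ × 943.4×10⁻⁶ = 101.9 MPa, tensile since the pin is trying to contract.

σ ≈ 102 MPa (tensile)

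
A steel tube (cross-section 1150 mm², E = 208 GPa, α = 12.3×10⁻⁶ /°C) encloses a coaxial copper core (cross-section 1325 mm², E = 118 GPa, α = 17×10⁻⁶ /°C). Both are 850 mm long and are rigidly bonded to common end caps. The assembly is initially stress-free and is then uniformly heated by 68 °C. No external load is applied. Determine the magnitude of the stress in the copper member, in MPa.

σ ≈ 22.8 MPa (compressive)

Both members must finish at the same length. With the larger α, the copper tends to over-expand; the plates restrain it, putting the copper in compression and the steel in tension. With no external load the two internal forces are equal and opposite, magnitude P.
Equating the net (thermal + elastic) strains gives |α₁ − α₂|·ΔT = P·[1/(A₁E₁) + 1/(A₂E₂)].
|α₁ − α₂|·ΔT = 4.7×10⁻⁶ × 68 = 0.0003196.
1/(A₁E₁) + 1/(A₂E₂) = 1/(1150×208×10³) + 1/(1325×118×10³) = 1.058×10⁻⁸ N⁻¹.
P = 0.0003196 / 1.058×10⁻⁸ = 30220 N = 30.22 kN.
σ_{copper} = P/A₂ = 30220/1325 = 22.81 MPa, compressive.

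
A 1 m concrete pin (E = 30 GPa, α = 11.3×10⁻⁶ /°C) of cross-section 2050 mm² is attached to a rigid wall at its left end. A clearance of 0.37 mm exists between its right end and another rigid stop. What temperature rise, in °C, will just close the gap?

ΔT ≈ 32.7 °C

Contact occurs when the free expansion equals the gap: αΔT L = 0.37 mm.
ΔT = 0.37 / (11.3×10⁻⁶ × 1000) = 32.74 °C.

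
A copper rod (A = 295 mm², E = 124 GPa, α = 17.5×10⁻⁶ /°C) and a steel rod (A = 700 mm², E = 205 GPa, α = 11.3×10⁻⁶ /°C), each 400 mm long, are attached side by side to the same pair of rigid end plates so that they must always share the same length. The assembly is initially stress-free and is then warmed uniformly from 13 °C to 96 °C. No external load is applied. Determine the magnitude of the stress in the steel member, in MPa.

Both members must finish at the same length. With the larger α, the copper tends to over-expand; the plates restrain it, putting the copper in compression and the steel in tension. With no external load the two internal forces are equal and opposite, magnitude P.
Compatibility of the two members (thermal + elastic change equal): (α₁ − α₂)ΔT = P·[1/(A₁E₁) + 1/(A₂E₂)].
|α₁ − α₂|·ΔT = 6.2×10⁻⁶ × 83 = 0.0005146.
1/(A₁E₁) + 1/(A₂E₂) = 1/(295×124×10³) + 1/(700×205×10³) = 3.431×10⁻⁸ N⁻¹.
P = 0.0005146 / 3.431×10⁻⁸ = 15000 N = 15 kN.
σ_{steel} = P/A₂ = 15000/700 = 21.43 MPa, tensile.

σ ≈ 21.4 MPa (tensile)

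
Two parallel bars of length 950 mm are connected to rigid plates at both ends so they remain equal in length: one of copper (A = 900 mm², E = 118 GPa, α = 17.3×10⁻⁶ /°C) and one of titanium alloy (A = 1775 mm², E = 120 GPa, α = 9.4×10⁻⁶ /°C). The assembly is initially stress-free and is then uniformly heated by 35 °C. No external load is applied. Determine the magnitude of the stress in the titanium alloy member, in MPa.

Equilibrium of a rigid end plate with no external load gives equal and opposite internal forces ±P in the two members. Since α_{copper} > α_{titanium alloy}, heating drives the copper into compression and the titanium alloy into tension.
Equating the net (thermal + elastic) strains gives |α₁ − α₂|·ΔT = P·[1/(A₁E₁) + 1/(A₂E₂)].
|α₁ − α₂|·ΔT = 7.9×10⁻⁶ × 35 = 0.0002765.
1/(A₁E₁) + 1/(A₂E₂) = 1/(900×118×10³) + 1/(1775×120×10³) = 1.411×10⁻⁸ N⁻¹.
P = 0.0002765 / 1.411×10⁻⁸ = 19590 N = 19.59 kN.
σ_{titanium alloy} = P/A₂ = 19590/1775 = 11.04 MPa, tensile.

σ ≈ 11 MPa (tensile)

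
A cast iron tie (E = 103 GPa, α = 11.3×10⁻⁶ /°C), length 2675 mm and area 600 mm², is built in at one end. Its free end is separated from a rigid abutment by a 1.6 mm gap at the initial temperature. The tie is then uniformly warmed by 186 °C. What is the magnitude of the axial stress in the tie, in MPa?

σ ≈ 155 MPa (compressive)

Free thermal elongation = αΔT L = 11.3×10⁻⁶ × 186 × 2675 = 5.622 mm.
After closing the 1.6 mm clearance, 5.622 − 1.6 = 4.022 mm of expansion remains to be suppressed by the wall.
So σ = E(δ_free − g)/L = 103×10³ × 4.022/2675 = 154.9 MPa.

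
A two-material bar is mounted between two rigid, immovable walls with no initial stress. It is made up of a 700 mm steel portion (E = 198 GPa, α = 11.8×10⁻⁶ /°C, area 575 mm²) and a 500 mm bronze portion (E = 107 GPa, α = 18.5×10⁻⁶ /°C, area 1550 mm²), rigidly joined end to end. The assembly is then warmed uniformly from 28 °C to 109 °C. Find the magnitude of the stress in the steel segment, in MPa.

If the supports were absent, the total length change would be Σ αᵢΔT Lᵢ = 11.8×10⁻⁶×81×700 + 18.5×10⁻⁶×81×500 = 1.418 mm.
The rigid supports impose zero overall length change; the single axial force P common to all segments must satisfy P Σ Lᵢ/(AᵢEᵢ) = δ_free.
The series flexibility is Σ Lᵢ/(AᵢEᵢ) = 700/(575×198×10³) + 500/(1550×107×10³) = 9.163×10⁻⁶ mm/N.
P = 1.418 / 9.163×10⁻⁶ = 154800 N = 154.8 kN, compressive.
σ_{steel} = P / A = 154800 / 575 = 269.2 MPa.

σ ≈ 269 MPa (compressive)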